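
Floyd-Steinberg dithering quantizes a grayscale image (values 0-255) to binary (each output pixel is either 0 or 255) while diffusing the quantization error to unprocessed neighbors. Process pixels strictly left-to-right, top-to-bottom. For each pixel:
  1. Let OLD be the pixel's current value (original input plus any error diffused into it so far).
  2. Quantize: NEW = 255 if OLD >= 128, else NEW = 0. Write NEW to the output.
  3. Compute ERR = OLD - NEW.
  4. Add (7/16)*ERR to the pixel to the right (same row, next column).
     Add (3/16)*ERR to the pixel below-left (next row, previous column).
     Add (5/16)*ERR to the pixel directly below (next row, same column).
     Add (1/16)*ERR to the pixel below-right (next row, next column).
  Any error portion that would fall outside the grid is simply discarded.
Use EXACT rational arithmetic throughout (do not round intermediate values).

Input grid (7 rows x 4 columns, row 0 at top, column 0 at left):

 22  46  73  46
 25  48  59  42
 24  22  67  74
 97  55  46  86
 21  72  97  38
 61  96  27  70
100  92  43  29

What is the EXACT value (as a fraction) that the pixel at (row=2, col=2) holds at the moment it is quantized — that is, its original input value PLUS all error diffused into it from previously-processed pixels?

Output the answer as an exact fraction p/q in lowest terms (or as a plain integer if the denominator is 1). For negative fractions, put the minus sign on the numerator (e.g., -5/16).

(0,0): OLD=22 → NEW=0, ERR=22
(0,1): OLD=445/8 → NEW=0, ERR=445/8
(0,2): OLD=12459/128 → NEW=0, ERR=12459/128
(0,3): OLD=181421/2048 → NEW=0, ERR=181421/2048
(1,0): OLD=5415/128 → NEW=0, ERR=5415/128
(1,1): OLD=106001/1024 → NEW=0, ERR=106001/1024
(1,2): OLD=5072229/32768 → NEW=255, ERR=-3283611/32768
(1,3): OLD=16738003/524288 → NEW=0, ERR=16738003/524288
(2,0): OLD=927819/16384 → NEW=0, ERR=927819/16384
(2,1): OLD=33019369/524288 → NEW=0, ERR=33019369/524288
(2,2): OLD=79371245/1048576 → NEW=0, ERR=79371245/1048576
Target (2,2): original=67, with diffused error = 79371245/1048576

Answer: 79371245/1048576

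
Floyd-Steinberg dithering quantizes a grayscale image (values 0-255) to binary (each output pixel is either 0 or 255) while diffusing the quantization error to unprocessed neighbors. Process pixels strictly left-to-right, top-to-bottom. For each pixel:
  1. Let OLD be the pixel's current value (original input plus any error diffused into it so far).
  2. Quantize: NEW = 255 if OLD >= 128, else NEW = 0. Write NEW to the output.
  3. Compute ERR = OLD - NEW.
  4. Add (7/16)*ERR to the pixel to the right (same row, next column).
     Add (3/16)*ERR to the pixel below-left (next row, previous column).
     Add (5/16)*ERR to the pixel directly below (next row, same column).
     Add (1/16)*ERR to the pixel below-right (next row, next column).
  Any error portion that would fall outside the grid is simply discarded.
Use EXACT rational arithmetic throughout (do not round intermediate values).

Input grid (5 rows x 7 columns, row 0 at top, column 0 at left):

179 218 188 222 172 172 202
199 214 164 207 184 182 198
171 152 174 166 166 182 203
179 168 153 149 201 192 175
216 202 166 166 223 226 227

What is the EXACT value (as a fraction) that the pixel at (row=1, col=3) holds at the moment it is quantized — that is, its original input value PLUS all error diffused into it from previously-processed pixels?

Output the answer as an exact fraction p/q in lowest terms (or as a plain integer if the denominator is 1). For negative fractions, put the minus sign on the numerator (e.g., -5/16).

(0,0): OLD=179 → NEW=255, ERR=-76
(0,1): OLD=739/4 → NEW=255, ERR=-281/4
(0,2): OLD=10065/64 → NEW=255, ERR=-6255/64
(0,3): OLD=183543/1024 → NEW=255, ERR=-77577/1024
(0,4): OLD=2275009/16384 → NEW=255, ERR=-1902911/16384
(0,5): OLD=31768391/262144 → NEW=0, ERR=31768391/262144
(0,6): OLD=1069628145/4194304 → NEW=255, ERR=80625/4194304
(1,0): OLD=10373/64 → NEW=255, ERR=-5947/64
(1,1): OLD=65699/512 → NEW=255, ERR=-64861/512
(1,2): OLD=973855/16384 → NEW=0, ERR=973855/16384
(1,3): OLD=11891155/65536 → NEW=255, ERR=-4820525/65536
Target (1,3): original=207, with diffused error = 11891155/65536

Answer: 11891155/65536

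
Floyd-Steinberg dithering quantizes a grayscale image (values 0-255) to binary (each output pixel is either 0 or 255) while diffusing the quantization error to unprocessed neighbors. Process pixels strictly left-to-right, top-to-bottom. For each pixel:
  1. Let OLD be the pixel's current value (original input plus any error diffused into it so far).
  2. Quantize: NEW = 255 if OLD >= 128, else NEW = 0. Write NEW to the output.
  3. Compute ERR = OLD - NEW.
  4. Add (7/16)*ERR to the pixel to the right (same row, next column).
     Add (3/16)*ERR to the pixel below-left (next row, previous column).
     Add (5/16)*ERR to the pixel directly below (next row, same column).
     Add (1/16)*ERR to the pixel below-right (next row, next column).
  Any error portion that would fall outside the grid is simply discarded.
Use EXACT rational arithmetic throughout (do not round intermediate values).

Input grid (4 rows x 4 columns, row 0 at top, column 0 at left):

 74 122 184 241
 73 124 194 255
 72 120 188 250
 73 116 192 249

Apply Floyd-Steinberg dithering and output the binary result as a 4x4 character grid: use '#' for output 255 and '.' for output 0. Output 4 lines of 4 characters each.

(0,0): OLD=74 → NEW=0, ERR=74
(0,1): OLD=1235/8 → NEW=255, ERR=-805/8
(0,2): OLD=17917/128 → NEW=255, ERR=-14723/128
(0,3): OLD=390507/2048 → NEW=255, ERR=-131733/2048
(1,0): OLD=9889/128 → NEW=0, ERR=9889/128
(1,1): OLD=112039/1024 → NEW=0, ERR=112039/1024
(1,2): OLD=6146419/32768 → NEW=255, ERR=-2209421/32768
(1,3): OLD=103919765/524288 → NEW=255, ERR=-29773675/524288
(2,0): OLD=1911325/16384 → NEW=0, ERR=1911325/16384
(2,1): OLD=103502671/524288 → NEW=255, ERR=-30190769/524288
(2,2): OLD=144626523/1048576 → NEW=255, ERR=-122760357/1048576
(2,3): OLD=2966543279/16777216 → NEW=255, ERR=-1311646801/16777216
(3,0): OLD=827608077/8388608 → NEW=0, ERR=827608077/8388608
(3,1): OLD=16979601299/134217728 → NEW=0, ERR=16979601299/134217728
(3,2): OLD=413399080941/2147483648 → NEW=255, ERR=-134209249299/2147483648
(3,3): OLD=6525242944763/34359738368 → NEW=255, ERR=-2236490339077/34359738368
Row 0: .###
Row 1: ..##
Row 2: .###
Row 3: ..##

Answer: .###
..##
.###
..##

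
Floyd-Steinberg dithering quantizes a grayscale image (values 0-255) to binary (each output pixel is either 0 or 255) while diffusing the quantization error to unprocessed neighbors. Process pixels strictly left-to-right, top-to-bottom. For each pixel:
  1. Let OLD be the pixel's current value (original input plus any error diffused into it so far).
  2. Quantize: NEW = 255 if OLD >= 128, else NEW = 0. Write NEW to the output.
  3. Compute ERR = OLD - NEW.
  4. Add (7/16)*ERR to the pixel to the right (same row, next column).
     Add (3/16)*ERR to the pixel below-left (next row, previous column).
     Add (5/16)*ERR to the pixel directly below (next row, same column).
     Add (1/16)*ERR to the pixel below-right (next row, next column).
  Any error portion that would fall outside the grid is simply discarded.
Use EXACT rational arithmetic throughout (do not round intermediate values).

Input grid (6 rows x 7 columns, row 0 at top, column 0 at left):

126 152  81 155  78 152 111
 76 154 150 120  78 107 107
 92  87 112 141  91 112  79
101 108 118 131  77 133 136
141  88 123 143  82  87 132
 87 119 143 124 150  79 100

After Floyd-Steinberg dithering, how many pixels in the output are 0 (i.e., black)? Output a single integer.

(0,0): OLD=126 → NEW=0, ERR=126
(0,1): OLD=1657/8 → NEW=255, ERR=-383/8
(0,2): OLD=7687/128 → NEW=0, ERR=7687/128
(0,3): OLD=371249/2048 → NEW=255, ERR=-150991/2048
(0,4): OLD=1498967/32768 → NEW=0, ERR=1498967/32768
(0,5): OLD=90184545/524288 → NEW=255, ERR=-43508895/524288
(0,6): OLD=626573223/8388608 → NEW=0, ERR=626573223/8388608
(1,0): OLD=13619/128 → NEW=0, ERR=13619/128
(1,1): OLD=209637/1024 → NEW=255, ERR=-51483/1024
(1,2): OLD=4258377/32768 → NEW=255, ERR=-4097463/32768
(1,3): OLD=7154453/131072 → NEW=0, ERR=7154453/131072
(1,4): OLD=805373087/8388608 → NEW=0, ERR=805373087/8388608
(1,5): OLD=9390826063/67108864 → NEW=255, ERR=-7721934257/67108864
(1,6): OLD=80330625729/1073741824 → NEW=0, ERR=80330625729/1073741824
(2,0): OLD=1897639/16384 → NEW=0, ERR=1897639/16384
(2,1): OLD=55136797/524288 → NEW=0, ERR=55136797/524288
(2,2): OLD=1057178775/8388608 → NEW=0, ERR=1057178775/8388608
(2,3): OLD=14990772383/67108864 → NEW=255, ERR=-2121987937/67108864
(2,4): OLD=47784395535/536870912 → NEW=0, ERR=47784395535/536870912
(2,5): OLD=2319451777861/17179869184 → NEW=255, ERR=-2061414864059/17179869184
(2,6): OLD=11735085488691/274877906944 → NEW=0, ERR=11735085488691/274877906944
(3,0): OLD=1316282039/8388608 → NEW=255, ERR=-822813001/8388608
(3,1): OLD=8644947435/67108864 → NEW=255, ERR=-8467812885/67108864
(3,2): OLD=55202771121/536870912 → NEW=0, ERR=55202771121/536870912
(3,3): OLD=409458485031/2147483648 → NEW=255, ERR=-138149845209/2147483648
(3,4): OLD=14347237284535/274877906944 → NEW=0, ERR=14347237284535/274877906944
(3,5): OLD=290064262411925/2199023255552 → NEW=255, ERR=-270686667753835/2199023255552
(3,6): OLD=3095810246752395/35184372088832 → NEW=0, ERR=3095810246752395/35184372088832
(4,0): OLD=93081638489/1073741824 → NEW=0, ERR=93081638489/1073741824
(4,1): OLD=1711871489413/17179869184 → NEW=0, ERR=1711871489413/17179869184
(4,2): OLD=49142169975787/274877906944 → NEW=255, ERR=-20951696294933/274877906944
(4,3): OLD=232574203378569/2199023255552 → NEW=0, ERR=232574203378569/2199023255552
(4,4): OLD=2066750990780043/17592186044416 → NEW=0, ERR=2066750990780043/17592186044416
(4,5): OLD=67380103510945611/562949953421312 → NEW=0, ERR=67380103510945611/562949953421312
(4,6): OLD=1838980058997640061/9007199254740992 → NEW=255, ERR=-457855750961312899/9007199254740992
(5,0): OLD=36496523451487/274877906944 → NEW=255, ERR=-33597342819233/274877906944
(5,1): OLD=193054832404085/2199023255552 → NEW=0, ERR=193054832404085/2199023255552
(5,2): OLD=3230761672257411/17592186044416 → NEW=255, ERR=-1255245769068669/17592186044416
(5,3): OLD=20139244636623919/140737488355328 → NEW=255, ERR=-15748814893984721/140737488355328
(5,4): OLD=1502472536302133989/9007199254740992 → NEW=255, ERR=-794363273656818971/9007199254740992
(5,5): OLD=5449787238832986645/72057594037927936 → NEW=0, ERR=5449787238832986645/72057594037927936
(5,6): OLD=143751084343464126363/1152921504606846976 → NEW=0, ERR=143751084343464126363/1152921504606846976
Output grid:
  Row 0: .#.#.#.  (4 black, running=4)
  Row 1: .##..#.  (4 black, running=8)
  Row 2: ...#.#.  (5 black, running=13)
  Row 3: ##.#.#.  (3 black, running=16)
  Row 4: ..#...#  (5 black, running=21)
  Row 5: #.###..  (3 black, running=24)

Answer: 24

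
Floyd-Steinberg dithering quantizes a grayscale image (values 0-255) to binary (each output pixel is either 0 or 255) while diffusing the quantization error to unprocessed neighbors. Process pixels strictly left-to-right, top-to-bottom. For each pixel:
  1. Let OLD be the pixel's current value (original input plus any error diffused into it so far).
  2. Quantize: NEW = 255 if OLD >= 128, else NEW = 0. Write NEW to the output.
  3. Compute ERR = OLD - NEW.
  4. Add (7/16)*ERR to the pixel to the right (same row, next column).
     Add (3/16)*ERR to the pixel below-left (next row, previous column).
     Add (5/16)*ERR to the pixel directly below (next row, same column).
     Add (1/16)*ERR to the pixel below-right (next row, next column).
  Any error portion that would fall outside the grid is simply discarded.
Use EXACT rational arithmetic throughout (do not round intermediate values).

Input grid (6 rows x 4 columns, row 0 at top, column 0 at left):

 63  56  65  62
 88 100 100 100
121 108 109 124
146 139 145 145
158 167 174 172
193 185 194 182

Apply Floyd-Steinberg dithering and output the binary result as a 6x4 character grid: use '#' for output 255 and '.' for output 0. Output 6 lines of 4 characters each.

(0,0): OLD=63 → NEW=0, ERR=63
(0,1): OLD=1337/16 → NEW=0, ERR=1337/16
(0,2): OLD=25999/256 → NEW=0, ERR=25999/256
(0,3): OLD=435945/4096 → NEW=0, ERR=435945/4096
(1,0): OLD=31579/256 → NEW=0, ERR=31579/256
(1,1): OLD=415869/2048 → NEW=255, ERR=-106371/2048
(1,2): OLD=8794433/65536 → NEW=255, ERR=-7917247/65536
(1,3): OLD=90968215/1048576 → NEW=0, ERR=90968215/1048576
(2,0): OLD=4908975/32768 → NEW=255, ERR=-3446865/32768
(2,1): OLD=32303221/1048576 → NEW=0, ERR=32303221/1048576
(2,2): OLD=204987753/2097152 → NEW=0, ERR=204987753/2097152
(2,3): OLD=6251994085/33554432 → NEW=255, ERR=-2304386075/33554432
(3,0): OLD=1994884799/16777216 → NEW=0, ERR=1994884799/16777216
(3,1): OLD=57015890849/268435456 → NEW=255, ERR=-11435150431/268435456
(3,2): OLD=626880725599/4294967296 → NEW=255, ERR=-468335934881/4294967296
(3,3): OLD=5630980412697/68719476736 → NEW=0, ERR=5630980412697/68719476736
(4,0): OLD=803890165395/4294967296 → NEW=255, ERR=-291326495085/4294967296
(4,1): OLD=3813868909369/34359738368 → NEW=0, ERR=3813868909369/34359738368
(4,2): OLD=221207855901465/1099511627776 → NEW=255, ERR=-59167609181415/1099511627776
(4,3): OLD=2942267169055871/17592186044416 → NEW=255, ERR=-1543740272270209/17592186044416
(5,0): OLD=105891419005091/549755813888 → NEW=255, ERR=-34296313536349/549755813888
(5,1): OLD=3132542643921109/17592186044416 → NEW=255, ERR=-1353464797404971/17592186044416
(5,2): OLD=1178748850947049/8796093022208 → NEW=255, ERR=-1064254869715991/8796093022208
(5,3): OLD=27663494477061833/281474976710656 → NEW=0, ERR=27663494477061833/281474976710656
Row 0: ....
Row 1: .##.
Row 2: #..#
Row 3: .##.
Row 4: #.##
Row 5: ###.

Answer: ....
.##.
#..#
.##.
#.##
###.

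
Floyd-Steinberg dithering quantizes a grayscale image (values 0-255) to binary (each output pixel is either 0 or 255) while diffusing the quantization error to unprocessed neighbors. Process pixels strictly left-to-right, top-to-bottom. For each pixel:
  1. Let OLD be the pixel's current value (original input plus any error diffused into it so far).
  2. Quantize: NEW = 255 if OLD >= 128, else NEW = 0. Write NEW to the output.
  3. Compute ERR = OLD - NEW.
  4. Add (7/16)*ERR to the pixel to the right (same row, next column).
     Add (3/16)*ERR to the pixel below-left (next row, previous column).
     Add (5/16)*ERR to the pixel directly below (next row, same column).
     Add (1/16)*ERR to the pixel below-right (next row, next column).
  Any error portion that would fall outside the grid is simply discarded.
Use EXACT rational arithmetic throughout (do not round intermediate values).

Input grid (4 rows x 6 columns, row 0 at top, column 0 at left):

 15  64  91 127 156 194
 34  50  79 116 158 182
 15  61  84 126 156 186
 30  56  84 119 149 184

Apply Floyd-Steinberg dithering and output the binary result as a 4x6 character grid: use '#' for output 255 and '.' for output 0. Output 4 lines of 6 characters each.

Answer: ...#.#
..#.##
...#.#
.#.##.

Derivation:
(0,0): OLD=15 → NEW=0, ERR=15
(0,1): OLD=1129/16 → NEW=0, ERR=1129/16
(0,2): OLD=31199/256 → NEW=0, ERR=31199/256
(0,3): OLD=738585/4096 → NEW=255, ERR=-305895/4096
(0,4): OLD=8082351/65536 → NEW=0, ERR=8082351/65536
(0,5): OLD=260000201/1048576 → NEW=255, ERR=-7386679/1048576
(1,0): OLD=13291/256 → NEW=0, ERR=13291/256
(1,1): OLD=242797/2048 → NEW=0, ERR=242797/2048
(1,2): OLD=10443761/65536 → NEW=255, ERR=-6267919/65536
(1,3): OLD=21380445/262144 → NEW=0, ERR=21380445/262144
(1,4): OLD=3795571511/16777216 → NEW=255, ERR=-482618569/16777216
(1,5): OLD=46955070545/268435456 → NEW=255, ERR=-21495970735/268435456
(2,0): OLD=1751551/32768 → NEW=0, ERR=1751551/32768
(2,1): OLD=111931109/1048576 → NEW=0, ERR=111931109/1048576
(2,2): OLD=2072247791/16777216 → NEW=0, ERR=2072247791/16777216
(2,3): OLD=26058950711/134217728 → NEW=255, ERR=-8166569929/134217728
(2,4): OLD=474479097125/4294967296 → NEW=0, ERR=474479097125/4294967296
(2,5): OLD=14259948340307/68719476736 → NEW=255, ERR=-3263518227373/68719476736
(3,0): OLD=1119357967/16777216 → NEW=0, ERR=1119357967/16777216
(3,1): OLD=19467958755/134217728 → NEW=255, ERR=-14757561885/134217728
(3,2): OLD=74901538521/1073741824 → NEW=0, ERR=74901538521/1073741824
(3,3): OLD=10922142347403/68719476736 → NEW=255, ERR=-6601324220277/68719476736
(3,4): OLD=70802226140459/549755813888 → NEW=255, ERR=-69385506400981/549755813888
(3,5): OLD=1062975166616485/8796093022208 → NEW=0, ERR=1062975166616485/8796093022208
Row 0: ...#.#
Row 1: ..#.##
Row 2: ...#.#
Row 3: .#.##.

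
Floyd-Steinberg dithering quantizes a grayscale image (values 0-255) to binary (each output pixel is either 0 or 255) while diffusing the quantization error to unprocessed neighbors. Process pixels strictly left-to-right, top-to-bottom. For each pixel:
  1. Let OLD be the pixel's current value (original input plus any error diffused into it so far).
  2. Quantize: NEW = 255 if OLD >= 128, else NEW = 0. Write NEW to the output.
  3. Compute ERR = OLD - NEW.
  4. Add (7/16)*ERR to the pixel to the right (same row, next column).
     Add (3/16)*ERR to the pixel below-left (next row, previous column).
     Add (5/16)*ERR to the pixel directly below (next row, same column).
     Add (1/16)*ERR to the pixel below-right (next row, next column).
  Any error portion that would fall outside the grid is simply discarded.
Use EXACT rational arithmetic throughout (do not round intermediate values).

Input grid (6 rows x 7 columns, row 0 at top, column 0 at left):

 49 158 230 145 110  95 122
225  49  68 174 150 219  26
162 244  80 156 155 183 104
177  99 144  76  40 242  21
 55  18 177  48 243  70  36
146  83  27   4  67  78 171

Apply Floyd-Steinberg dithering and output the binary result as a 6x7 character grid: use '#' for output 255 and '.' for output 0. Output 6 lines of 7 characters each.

(0,0): OLD=49 → NEW=0, ERR=49
(0,1): OLD=2871/16 → NEW=255, ERR=-1209/16
(0,2): OLD=50417/256 → NEW=255, ERR=-14863/256
(0,3): OLD=489879/4096 → NEW=0, ERR=489879/4096
(0,4): OLD=10638113/65536 → NEW=255, ERR=-6073567/65536
(0,5): OLD=57099751/1048576 → NEW=0, ERR=57099751/1048576
(0,6): OLD=2446518609/16777216 → NEW=255, ERR=-1831671471/16777216
(1,0): OLD=57893/256 → NEW=255, ERR=-7387/256
(1,1): OLD=10115/2048 → NEW=0, ERR=10115/2048
(1,2): OLD=4569151/65536 → NEW=0, ERR=4569151/65536
(1,3): OLD=57900243/262144 → NEW=255, ERR=-8946477/262144
(1,4): OLD=2076903961/16777216 → NEW=0, ERR=2076903961/16777216
(1,5): OLD=35421912553/134217728 → NEW=255, ERR=1196391913/134217728
(1,6): OLD=-1748772473/2147483648 → NEW=0, ERR=-1748772473/2147483648
(2,0): OLD=5043281/32768 → NEW=255, ERR=-3312559/32768
(2,1): OLD=222911499/1048576 → NEW=255, ERR=-44475381/1048576
(2,2): OLD=1294202849/16777216 → NEW=0, ERR=1294202849/16777216
(2,3): OLD=27736446489/134217728 → NEW=255, ERR=-6489074151/134217728
(2,4): OLD=184760592169/1073741824 → NEW=255, ERR=-89043572951/1073741824
(2,5): OLD=5397530842659/34359738368 → NEW=255, ERR=-3364202441181/34359738368
(2,6): OLD=33791562087973/549755813888 → NEW=0, ERR=33791562087973/549755813888
(3,0): OLD=2306131649/16777216 → NEW=255, ERR=-1972058431/16777216
(3,1): OLD=5699624493/134217728 → NEW=0, ERR=5699624493/134217728
(3,2): OLD=187871529751/1073741824 → NEW=255, ERR=-85932635369/1073741824
(3,3): OLD=65069226961/4294967296 → NEW=0, ERR=65069226961/4294967296
(3,4): OLD=-366672713023/549755813888 → NEW=0, ERR=-366672713023/549755813888
(3,5): OLD=956367992000851/4398046511104 → NEW=255, ERR=-165133868330669/4398046511104
(3,6): OLD=1242851120464013/70368744177664 → NEW=0, ERR=1242851120464013/70368744177664
(4,0): OLD=56328136879/2147483648 → NEW=0, ERR=56328136879/2147483648
(4,1): OLD=700722916835/34359738368 → NEW=0, ERR=700722916835/34359738368
(4,2): OLD=91483383134253/549755813888 → NEW=255, ERR=-48704349407187/549755813888
(4,3): OLD=38914398511359/4398046511104 → NEW=0, ERR=38914398511359/4398046511104
(4,4): OLD=8464283999823501/35184372088832 → NEW=255, ERR=-507730882828659/35184372088832
(4,5): OLD=62175670907054029/1125899906842624 → NEW=0, ERR=62175670907054029/1125899906842624
(4,6): OLD=1140901862035199403/18014398509481984 → NEW=0, ERR=1140901862035199403/18014398509481984
(5,0): OLD=86872768528473/549755813888 → NEW=255, ERR=-53314964012967/549755813888
(5,1): OLD=140617880459379/4398046511104 → NEW=0, ERR=140617880459379/4398046511104
(5,2): OLD=571271504307029/35184372088832 → NEW=0, ERR=571271504307029/35184372088832
(5,3): OLD=1583502636871433/281474976710656 → NEW=0, ERR=1583502636871433/281474976710656
(5,4): OLD=1366554931455177603/18014398509481984 → NEW=0, ERR=1366554931455177603/18014398509481984
(5,5): OLD=20092327453340703187/144115188075855872 → NEW=255, ERR=-16657045506002544173/144115188075855872
(5,6): OLD=331294396391034748413/2305843009213693952 → NEW=255, ERR=-256695570958457209347/2305843009213693952
Row 0: .##.#.#
Row 1: #..#.#.
Row 2: ##.###.
Row 3: #.#..#.
Row 4: ..#.#..
Row 5: #....##

Answer: .##.#.#
#..#.#.
##.###.
#.#..#.
..#.#..
#....##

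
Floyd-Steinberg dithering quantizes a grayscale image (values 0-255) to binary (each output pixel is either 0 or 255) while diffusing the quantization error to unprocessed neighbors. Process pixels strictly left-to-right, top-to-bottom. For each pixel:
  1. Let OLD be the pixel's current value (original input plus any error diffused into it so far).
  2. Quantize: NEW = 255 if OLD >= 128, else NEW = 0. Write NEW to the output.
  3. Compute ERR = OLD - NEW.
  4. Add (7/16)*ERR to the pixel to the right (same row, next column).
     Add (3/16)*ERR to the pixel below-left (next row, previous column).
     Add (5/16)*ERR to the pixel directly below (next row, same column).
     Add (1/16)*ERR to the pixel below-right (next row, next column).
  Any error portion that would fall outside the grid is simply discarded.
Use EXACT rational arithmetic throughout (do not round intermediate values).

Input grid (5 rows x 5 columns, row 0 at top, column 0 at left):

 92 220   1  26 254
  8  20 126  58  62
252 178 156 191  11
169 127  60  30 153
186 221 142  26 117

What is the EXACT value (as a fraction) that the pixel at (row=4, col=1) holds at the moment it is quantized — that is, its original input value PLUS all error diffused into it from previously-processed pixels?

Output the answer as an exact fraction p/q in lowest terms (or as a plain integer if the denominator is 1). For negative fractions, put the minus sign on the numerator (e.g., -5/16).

(0,0): OLD=92 → NEW=0, ERR=92
(0,1): OLD=1041/4 → NEW=255, ERR=21/4
(0,2): OLD=211/64 → NEW=0, ERR=211/64
(0,3): OLD=28101/1024 → NEW=0, ERR=28101/1024
(0,4): OLD=4358243/16384 → NEW=255, ERR=180323/16384
(1,0): OLD=2415/64 → NEW=0, ERR=2415/64
(1,1): OLD=22793/512 → NEW=0, ERR=22793/512
(1,2): OLD=2490045/16384 → NEW=255, ERR=-1687875/16384
(1,3): OLD=1558073/65536 → NEW=0, ERR=1558073/65536
(1,4): OLD=81323147/1048576 → NEW=0, ERR=81323147/1048576
(2,0): OLD=2229363/8192 → NEW=255, ERR=140403/8192
(2,1): OLD=47828769/262144 → NEW=255, ERR=-19017951/262144
(2,2): OLD=416522659/4194304 → NEW=0, ERR=416522659/4194304
(2,3): OLD=16775816761/67108864 → NEW=255, ERR=-336943559/67108864
(2,4): OLD=37071428943/1073741824 → NEW=0, ERR=37071428943/1073741824
(3,0): OLD=674248003/4194304 → NEW=255, ERR=-395299517/4194304
(3,1): OLD=2777873671/33554432 → NEW=0, ERR=2777873671/33554432
(3,2): OLD=130757127421/1073741824 → NEW=0, ERR=130757127421/1073741824
(3,3): OLD=202698071285/2147483648 → NEW=0, ERR=202698071285/2147483648
(3,4): OLD=7035858564841/34359738368 → NEW=255, ERR=-1725874718999/34359738368
(4,0): OLD=92379629965/536870912 → NEW=255, ERR=-44522452595/536870912
(4,1): OLD=3908971246605/17179869184 → NEW=255, ERR=-471895395315/17179869184
Target (4,1): original=221, with diffused error = 3908971246605/17179869184

Answer: 3908971246605/17179869184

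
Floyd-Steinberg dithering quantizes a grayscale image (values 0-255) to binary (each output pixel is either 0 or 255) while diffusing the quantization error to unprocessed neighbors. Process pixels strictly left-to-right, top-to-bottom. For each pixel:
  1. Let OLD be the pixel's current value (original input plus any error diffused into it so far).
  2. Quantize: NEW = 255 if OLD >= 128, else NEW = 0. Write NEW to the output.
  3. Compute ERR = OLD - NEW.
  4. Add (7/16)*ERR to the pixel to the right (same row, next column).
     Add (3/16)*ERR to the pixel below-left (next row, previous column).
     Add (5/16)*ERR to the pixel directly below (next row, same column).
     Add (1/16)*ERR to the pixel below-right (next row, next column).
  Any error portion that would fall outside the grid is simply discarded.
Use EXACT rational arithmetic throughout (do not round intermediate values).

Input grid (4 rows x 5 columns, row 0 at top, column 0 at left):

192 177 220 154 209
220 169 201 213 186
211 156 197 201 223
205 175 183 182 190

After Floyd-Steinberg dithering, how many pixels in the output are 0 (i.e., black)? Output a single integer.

Answer: 4

Derivation:
(0,0): OLD=192 → NEW=255, ERR=-63
(0,1): OLD=2391/16 → NEW=255, ERR=-1689/16
(0,2): OLD=44497/256 → NEW=255, ERR=-20783/256
(0,3): OLD=485303/4096 → NEW=0, ERR=485303/4096
(0,4): OLD=17094145/65536 → NEW=255, ERR=382465/65536
(1,0): OLD=46213/256 → NEW=255, ERR=-19067/256
(1,1): OLD=172579/2048 → NEW=0, ERR=172579/2048
(1,2): OLD=14949727/65536 → NEW=255, ERR=-1761953/65536
(1,3): OLD=61416051/262144 → NEW=255, ERR=-5430669/262144
(1,4): OLD=780834553/4194304 → NEW=255, ERR=-288712967/4194304
(2,0): OLD=6669105/32768 → NEW=255, ERR=-1686735/32768
(2,1): OLD=157409195/1048576 → NEW=255, ERR=-109977685/1048576
(2,2): OLD=2417503937/16777216 → NEW=255, ERR=-1860686143/16777216
(2,3): OLD=35277294003/268435456 → NEW=255, ERR=-33173747277/268435456
(2,4): OLD=627612321573/4294967296 → NEW=255, ERR=-467604338907/4294967296
(3,0): OLD=2839518625/16777216 → NEW=255, ERR=-1438671455/16777216
(3,1): OLD=10830811533/134217728 → NEW=0, ERR=10830811533/134217728
(3,2): OLD=661079955999/4294967296 → NEW=255, ERR=-434136704481/4294967296
(3,3): OLD=616867422887/8589934592 → NEW=0, ERR=616867422887/8589934592
(3,4): OLD=24693869817955/137438953472 → NEW=255, ERR=-10353063317405/137438953472
Output grid:
  Row 0: ###.#  (1 black, running=1)
  Row 1: #.###  (1 black, running=2)
  Row 2: #####  (0 black, running=2)
  Row 3: #.#.#  (2 black, running=4)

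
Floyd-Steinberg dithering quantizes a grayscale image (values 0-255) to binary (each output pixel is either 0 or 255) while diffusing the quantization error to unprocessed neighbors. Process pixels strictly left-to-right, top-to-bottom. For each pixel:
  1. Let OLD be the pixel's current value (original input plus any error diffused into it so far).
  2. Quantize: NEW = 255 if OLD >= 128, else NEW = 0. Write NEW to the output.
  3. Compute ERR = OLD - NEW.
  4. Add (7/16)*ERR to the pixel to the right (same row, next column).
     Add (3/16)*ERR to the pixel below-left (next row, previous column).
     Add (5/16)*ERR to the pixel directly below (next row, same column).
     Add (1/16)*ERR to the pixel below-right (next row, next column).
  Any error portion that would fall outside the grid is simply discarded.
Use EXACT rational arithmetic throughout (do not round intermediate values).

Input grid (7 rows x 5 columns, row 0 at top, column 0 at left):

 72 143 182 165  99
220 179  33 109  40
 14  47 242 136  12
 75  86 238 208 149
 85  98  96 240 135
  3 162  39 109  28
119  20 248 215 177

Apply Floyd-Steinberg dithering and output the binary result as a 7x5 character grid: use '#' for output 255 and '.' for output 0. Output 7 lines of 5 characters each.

(0,0): OLD=72 → NEW=0, ERR=72
(0,1): OLD=349/2 → NEW=255, ERR=-161/2
(0,2): OLD=4697/32 → NEW=255, ERR=-3463/32
(0,3): OLD=60239/512 → NEW=0, ERR=60239/512
(0,4): OLD=1232681/8192 → NEW=255, ERR=-856279/8192
(1,0): OLD=7277/32 → NEW=255, ERR=-883/32
(1,1): OLD=32251/256 → NEW=0, ERR=32251/256
(1,2): OLD=584311/8192 → NEW=0, ERR=584311/8192
(1,3): OLD=4935195/32768 → NEW=255, ERR=-3420645/32768
(1,4): OLD=-16243279/524288 → NEW=0, ERR=-16243279/524288
(2,0): OLD=118777/4096 → NEW=0, ERR=118777/4096
(2,1): OLD=14510307/131072 → NEW=0, ERR=14510307/131072
(2,2): OLD=631292585/2097152 → NEW=255, ERR=96518825/2097152
(2,3): OLD=4099092395/33554432 → NEW=0, ERR=4099092395/33554432
(2,4): OLD=26435507949/536870912 → NEW=0, ERR=26435507949/536870912
(3,0): OLD=219821641/2097152 → NEW=0, ERR=219821641/2097152
(3,1): OLD=2967813749/16777216 → NEW=255, ERR=-1310376331/16777216
(3,2): OLD=133163430199/536870912 → NEW=255, ERR=-3738652361/536870912
(3,3): OLD=274059820407/1073741824 → NEW=255, ERR=255655287/1073741824
(3,4): OLD=2957116131555/17179869184 → NEW=255, ERR=-1423750510365/17179869184
(4,0): OLD=27678750407/268435456 → NEW=0, ERR=27678750407/268435456
(4,1): OLD=1064714265767/8589934592 → NEW=0, ERR=1064714265767/8589934592
(4,2): OLD=19683270250217/137438953472 → NEW=255, ERR=-15363662885143/137438953472
(4,3): OLD=385256453266983/2199023255552 → NEW=255, ERR=-175494476898777/2199023255552
(4,4): OLD=2610752149095057/35184372088832 → NEW=0, ERR=2610752149095057/35184372088832
(5,0): OLD=8035059722837/137438953472 → NEW=0, ERR=8035059722837/137438953472
(5,1): OLD=232872429136799/1099511627776 → NEW=255, ERR=-47503035946081/1099511627776
(5,2): OLD=-775861601252105/35184372088832 → NEW=0, ERR=-775861601252105/35184372088832
(5,3): OLD=11447528577736169/140737488355328 → NEW=0, ERR=11447528577736169/140737488355328
(5,4): OLD=184166491287719539/2251799813685248 → NEW=0, ERR=184166491287719539/2251799813685248
(6,0): OLD=2272363420360741/17592186044416 → NEW=255, ERR=-2213644020965339/17592186044416
(6,1): OLD=-27603112491171509/562949953421312 → NEW=0, ERR=-27603112491171509/562949953421312
(6,2): OLD=2091543488165837609/9007199254740992 → NEW=255, ERR=-205292321793115351/9007199254740992
(6,3): OLD=35222305654164874691/144115188075855872 → NEW=255, ERR=-1527067305178372669/144115188075855872
(6,4): OLD=468100287970247310357/2305843009213693952 → NEW=255, ERR=-119889679379244647403/2305843009213693952
Row 0: .##.#
Row 1: #..#.
Row 2: ..#..
Row 3: .####
Row 4: ..##.
Row 5: .#...
Row 6: #.###

Answer: .##.#
#..#.
..#..
.####
..##.
.#...
#.###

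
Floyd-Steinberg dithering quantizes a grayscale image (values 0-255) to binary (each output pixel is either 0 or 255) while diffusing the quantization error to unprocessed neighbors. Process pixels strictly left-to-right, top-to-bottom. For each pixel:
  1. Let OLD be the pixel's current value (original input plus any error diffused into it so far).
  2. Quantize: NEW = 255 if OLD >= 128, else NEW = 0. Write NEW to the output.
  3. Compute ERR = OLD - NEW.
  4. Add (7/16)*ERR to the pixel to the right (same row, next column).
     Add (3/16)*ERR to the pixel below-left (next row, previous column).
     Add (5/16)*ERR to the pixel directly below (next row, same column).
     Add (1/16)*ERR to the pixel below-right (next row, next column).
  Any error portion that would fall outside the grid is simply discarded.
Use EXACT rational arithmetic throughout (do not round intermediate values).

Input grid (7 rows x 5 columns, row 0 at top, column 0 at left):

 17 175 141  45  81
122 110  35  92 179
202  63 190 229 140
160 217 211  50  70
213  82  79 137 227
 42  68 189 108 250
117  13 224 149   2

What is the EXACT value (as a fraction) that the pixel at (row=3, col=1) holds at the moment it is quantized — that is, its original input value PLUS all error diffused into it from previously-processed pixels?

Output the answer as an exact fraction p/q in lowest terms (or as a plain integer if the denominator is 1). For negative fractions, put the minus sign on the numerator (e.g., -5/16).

(0,0): OLD=17 → NEW=0, ERR=17
(0,1): OLD=2919/16 → NEW=255, ERR=-1161/16
(0,2): OLD=27969/256 → NEW=0, ERR=27969/256
(0,3): OLD=380103/4096 → NEW=0, ERR=380103/4096
(0,4): OLD=7969137/65536 → NEW=0, ERR=7969137/65536
(1,0): OLD=29109/256 → NEW=0, ERR=29109/256
(1,1): OLD=324851/2048 → NEW=255, ERR=-197389/2048
(1,2): OLD=2610927/65536 → NEW=0, ERR=2610927/65536
(1,3): OLD=44055299/262144 → NEW=255, ERR=-22791421/262144
(1,4): OLD=774949801/4194304 → NEW=255, ERR=-294597719/4194304
(2,0): OLD=7191329/32768 → NEW=255, ERR=-1164511/32768
(2,1): OLD=33459579/1048576 → NEW=0, ERR=33459579/1048576
(2,2): OLD=3256202033/16777216 → NEW=255, ERR=-1021988047/16777216
(2,3): OLD=44157773059/268435456 → NEW=255, ERR=-24293268221/268435456
(2,4): OLD=313632858709/4294967296 → NEW=0, ERR=313632858709/4294967296
(3,0): OLD=2598411537/16777216 → NEW=255, ERR=-1679778543/16777216
(3,1): OLD=22753308349/134217728 → NEW=255, ERR=-11472212291/134217728
Target (3,1): original=217, with diffused error = 22753308349/134217728

Answer: 22753308349/134217728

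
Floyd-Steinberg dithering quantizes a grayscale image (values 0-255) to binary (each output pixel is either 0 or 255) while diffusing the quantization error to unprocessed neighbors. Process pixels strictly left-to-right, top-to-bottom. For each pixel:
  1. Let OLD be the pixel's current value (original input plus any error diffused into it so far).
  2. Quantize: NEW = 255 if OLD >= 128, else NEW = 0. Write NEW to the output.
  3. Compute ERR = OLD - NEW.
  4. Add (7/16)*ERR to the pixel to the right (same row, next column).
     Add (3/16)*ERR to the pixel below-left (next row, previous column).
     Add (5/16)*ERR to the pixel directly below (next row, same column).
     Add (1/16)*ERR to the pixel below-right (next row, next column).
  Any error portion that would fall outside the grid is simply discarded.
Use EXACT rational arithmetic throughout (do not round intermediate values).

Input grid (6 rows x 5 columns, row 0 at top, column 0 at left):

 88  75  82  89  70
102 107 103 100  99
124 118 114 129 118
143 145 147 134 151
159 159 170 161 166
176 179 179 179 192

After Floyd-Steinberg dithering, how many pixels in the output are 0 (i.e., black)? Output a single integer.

(0,0): OLD=88 → NEW=0, ERR=88
(0,1): OLD=227/2 → NEW=0, ERR=227/2
(0,2): OLD=4213/32 → NEW=255, ERR=-3947/32
(0,3): OLD=17939/512 → NEW=0, ERR=17939/512
(0,4): OLD=699013/8192 → NEW=0, ERR=699013/8192
(1,0): OLD=4825/32 → NEW=255, ERR=-3335/32
(1,1): OLD=20287/256 → NEW=0, ERR=20287/256
(1,2): OLD=923963/8192 → NEW=0, ERR=923963/8192
(1,3): OLD=5524167/32768 → NEW=255, ERR=-2831673/32768
(1,4): OLD=47211157/524288 → NEW=0, ERR=47211157/524288
(2,0): OLD=435365/4096 → NEW=0, ERR=435365/4096
(2,1): OLD=26725655/131072 → NEW=255, ERR=-6697705/131072
(2,2): OLD=242515301/2097152 → NEW=0, ERR=242515301/2097152
(2,3): OLD=5923061887/33554432 → NEW=255, ERR=-2633318273/33554432
(2,4): OLD=57125476793/536870912 → NEW=0, ERR=57125476793/536870912
(3,0): OLD=349458021/2097152 → NEW=255, ERR=-185315739/2097152
(3,1): OLD=1991409425/16777216 → NEW=0, ERR=1991409425/16777216
(3,2): OLD=116586412795/536870912 → NEW=255, ERR=-20315669765/536870912
(3,3): OLD=128954554071/1073741824 → NEW=0, ERR=128954554071/1073741824
(3,4): OLD=3983830708475/17179869184 → NEW=255, ERR=-397035933445/17179869184
(4,0): OLD=41242836219/268435456 → NEW=255, ERR=-27208205061/268435456
(4,1): OLD=1195122398795/8589934592 → NEW=255, ERR=-995310922165/8589934592
(4,2): OLD=18886702977189/137438953472 → NEW=255, ERR=-16160230158171/137438953472
(4,3): OLD=308722373779595/2199023255552 → NEW=255, ERR=-252028556386165/2199023255552
(4,4): OLD=4086401801375565/35184372088832 → NEW=0, ERR=4086401801375565/35184372088832
(5,0): OLD=16850010234817/137438953472 → NEW=0, ERR=16850010234817/137438953472
(5,1): OLD=184769534574291/1099511627776 → NEW=255, ERR=-95605930508589/1099511627776
(5,2): OLD=2655815898894267/35184372088832 → NEW=0, ERR=2655815898894267/35184372088832
(5,3): OLD=26829663731854109/140737488355328 → NEW=255, ERR=-9058395798754531/140737488355328
(5,4): OLD=434535002055082639/2251799813685248 → NEW=255, ERR=-139673950434655601/2251799813685248
Output grid:
  Row 0: ..#..  (4 black, running=4)
  Row 1: #..#.  (3 black, running=7)
  Row 2: .#.#.  (3 black, running=10)
  Row 3: #.#.#  (2 black, running=12)
  Row 4: ####.  (1 black, running=13)
  Row 5: .#.##  (2 black, running=15)

Answer: 15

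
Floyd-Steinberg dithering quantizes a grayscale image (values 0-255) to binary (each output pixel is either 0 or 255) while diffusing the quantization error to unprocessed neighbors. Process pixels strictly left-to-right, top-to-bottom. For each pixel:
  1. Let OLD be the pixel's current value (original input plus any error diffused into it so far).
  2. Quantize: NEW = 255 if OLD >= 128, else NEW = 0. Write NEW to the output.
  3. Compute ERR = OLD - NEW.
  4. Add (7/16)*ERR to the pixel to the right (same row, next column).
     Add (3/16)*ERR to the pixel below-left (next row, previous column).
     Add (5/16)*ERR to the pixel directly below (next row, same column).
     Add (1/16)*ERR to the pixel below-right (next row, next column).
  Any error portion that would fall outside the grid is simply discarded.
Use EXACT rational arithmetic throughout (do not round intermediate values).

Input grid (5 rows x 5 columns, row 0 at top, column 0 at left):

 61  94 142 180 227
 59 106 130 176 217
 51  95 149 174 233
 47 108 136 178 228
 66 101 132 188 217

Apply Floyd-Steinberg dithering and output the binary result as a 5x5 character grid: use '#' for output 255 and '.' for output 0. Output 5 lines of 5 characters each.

(0,0): OLD=61 → NEW=0, ERR=61
(0,1): OLD=1931/16 → NEW=0, ERR=1931/16
(0,2): OLD=49869/256 → NEW=255, ERR=-15411/256
(0,3): OLD=629403/4096 → NEW=255, ERR=-415077/4096
(0,4): OLD=11971133/65536 → NEW=255, ERR=-4740547/65536
(1,0): OLD=25777/256 → NEW=0, ERR=25777/256
(1,1): OLD=369239/2048 → NEW=255, ERR=-153001/2048
(1,2): OLD=4393891/65536 → NEW=0, ERR=4393891/65536
(1,3): OLD=40983399/262144 → NEW=255, ERR=-25863321/262144
(1,4): OLD=607744853/4194304 → NEW=255, ERR=-461802667/4194304
(2,0): OLD=2243245/32768 → NEW=0, ERR=2243245/32768
(2,1): OLD=126320575/1048576 → NEW=0, ERR=126320575/1048576
(2,2): OLD=3346864125/16777216 → NEW=255, ERR=-931325955/16777216
(2,3): OLD=27495429031/268435456 → NEW=0, ERR=27495429031/268435456
(2,4): OLD=1018934489041/4294967296 → NEW=255, ERR=-76282171439/4294967296
(3,0): OLD=1526410077/16777216 → NEW=0, ERR=1526410077/16777216
(3,1): OLD=24068054681/134217728 → NEW=255, ERR=-10157465959/134217728
(3,2): OLD=482229306723/4294967296 → NEW=0, ERR=482229306723/4294967296
(3,3): OLD=2167505046219/8589934592 → NEW=255, ERR=-22928274741/8589934592
(3,4): OLD=31292615483031/137438953472 → NEW=255, ERR=-3754317652329/137438953472
(4,0): OLD=172317925971/2147483648 → NEW=0, ERR=172317925971/2147483648
(4,1): OLD=9565372460371/68719476736 → NEW=255, ERR=-7958094107309/68719476736
(4,2): OLD=122256319488317/1099511627776 → NEW=0, ERR=122256319488317/1099511627776
(4,3): OLD=4181798195799379/17592186044416 → NEW=255, ERR=-304209245526701/17592186044416
(4,4): OLD=56500884823365317/281474976710656 → NEW=255, ERR=-15275234237851963/281474976710656
Row 0: ..###
Row 1: .#.##
Row 2: ..#.#
Row 3: .#.##
Row 4: .#.##

Answer: ..###
.#.##
..#.#
.#.##
.#.##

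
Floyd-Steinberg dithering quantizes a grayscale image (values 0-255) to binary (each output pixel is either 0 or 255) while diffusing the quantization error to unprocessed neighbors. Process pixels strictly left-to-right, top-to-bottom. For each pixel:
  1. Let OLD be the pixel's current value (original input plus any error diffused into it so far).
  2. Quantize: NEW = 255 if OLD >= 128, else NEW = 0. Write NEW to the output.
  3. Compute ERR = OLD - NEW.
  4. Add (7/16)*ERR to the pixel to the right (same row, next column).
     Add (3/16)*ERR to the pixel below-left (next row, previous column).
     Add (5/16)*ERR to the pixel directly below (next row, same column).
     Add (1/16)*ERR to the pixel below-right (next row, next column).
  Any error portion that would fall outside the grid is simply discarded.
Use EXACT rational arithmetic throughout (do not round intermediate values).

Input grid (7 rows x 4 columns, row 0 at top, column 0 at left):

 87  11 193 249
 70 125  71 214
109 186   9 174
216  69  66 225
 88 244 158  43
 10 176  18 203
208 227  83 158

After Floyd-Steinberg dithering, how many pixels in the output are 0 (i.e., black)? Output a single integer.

(0,0): OLD=87 → NEW=0, ERR=87
(0,1): OLD=785/16 → NEW=0, ERR=785/16
(0,2): OLD=54903/256 → NEW=255, ERR=-10377/256
(0,3): OLD=947265/4096 → NEW=255, ERR=-97215/4096
(1,0): OLD=27235/256 → NEW=0, ERR=27235/256
(1,1): OLD=378293/2048 → NEW=255, ERR=-143947/2048
(1,2): OLD=1716953/65536 → NEW=0, ERR=1716953/65536
(1,3): OLD=225980223/1048576 → NEW=255, ERR=-41406657/1048576
(2,0): OLD=4229271/32768 → NEW=255, ERR=-4126569/32768
(2,1): OLD=126354669/1048576 → NEW=0, ERR=126354669/1048576
(2,2): OLD=121864129/2097152 → NEW=0, ERR=121864129/2097152
(2,3): OLD=6332395997/33554432 → NEW=255, ERR=-2223984163/33554432
(3,0): OLD=3342691623/16777216 → NEW=255, ERR=-935498457/16777216
(3,1): OLD=22893866553/268435456 → NEW=0, ERR=22893866553/268435456
(3,2): OLD=500689125319/4294967296 → NEW=0, ERR=500689125319/4294967296
(3,3): OLD=17792934014705/68719476736 → NEW=255, ERR=269467447025/68719476736
(4,0): OLD=371798845147/4294967296 → NEW=0, ERR=371798845147/4294967296
(4,1): OLD=11232116667409/34359738368 → NEW=255, ERR=2470383383569/34359738368
(4,2): OLD=255032566762737/1099511627776 → NEW=255, ERR=-25342898320143/1099511627776
(4,3): OLD=728797523512551/17592186044416 → NEW=0, ERR=728797523512551/17592186044416
(5,0): OLD=27780662095467/549755813888 → NEW=0, ERR=27780662095467/549755813888
(5,1): OLD=3899567163921997/17592186044416 → NEW=255, ERR=-586440277404083/17592186044416
(5,2): OLD=74539519883649/8796093022208 → NEW=0, ERR=74539519883649/8796093022208
(5,3): OLD=61421474795074721/281474976710656 → NEW=255, ERR=-10354644266142559/281474976710656
(6,0): OLD=61232380258878919/281474976710656 → NEW=255, ERR=-10543738802338361/281474976710656
(6,1): OLD=922975214506116833/4503599627370496 → NEW=255, ERR=-225442690473359647/4503599627370496
(6,2): OLD=3946351006946354519/72057594037927936 → NEW=0, ERR=3946351006946354519/72057594037927936
(6,3): OLD=197142737862730680929/1152921504606846976 → NEW=255, ERR=-96852245812015297951/1152921504606846976
Output grid:
  Row 0: ..##  (2 black, running=2)
  Row 1: .#.#  (2 black, running=4)
  Row 2: #..#  (2 black, running=6)
  Row 3: #..#  (2 black, running=8)
  Row 4: .##.  (2 black, running=10)
  Row 5: .#.#  (2 black, running=12)
  Row 6: ##.#  (1 black, running=13)

Answer: 13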